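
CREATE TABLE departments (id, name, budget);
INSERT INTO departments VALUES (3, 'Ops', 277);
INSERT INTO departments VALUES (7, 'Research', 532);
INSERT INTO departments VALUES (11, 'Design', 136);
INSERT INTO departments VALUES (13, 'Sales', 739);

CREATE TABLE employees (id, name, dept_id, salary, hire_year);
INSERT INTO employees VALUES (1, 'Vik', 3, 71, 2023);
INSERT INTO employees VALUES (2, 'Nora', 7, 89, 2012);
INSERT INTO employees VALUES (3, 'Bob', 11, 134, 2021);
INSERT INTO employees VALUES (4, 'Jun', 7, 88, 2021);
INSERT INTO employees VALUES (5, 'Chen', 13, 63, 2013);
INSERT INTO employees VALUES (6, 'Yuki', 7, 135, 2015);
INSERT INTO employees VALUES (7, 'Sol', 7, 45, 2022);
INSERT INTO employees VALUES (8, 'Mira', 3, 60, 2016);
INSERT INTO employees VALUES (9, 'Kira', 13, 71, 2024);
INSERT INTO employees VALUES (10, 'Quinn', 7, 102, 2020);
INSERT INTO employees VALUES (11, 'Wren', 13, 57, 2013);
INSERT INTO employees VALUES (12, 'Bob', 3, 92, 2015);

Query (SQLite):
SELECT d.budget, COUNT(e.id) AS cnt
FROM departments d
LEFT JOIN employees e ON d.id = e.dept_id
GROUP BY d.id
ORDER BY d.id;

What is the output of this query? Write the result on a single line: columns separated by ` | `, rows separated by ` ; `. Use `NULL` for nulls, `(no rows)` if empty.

LEFT JOIN keeps every departments row; unmatched ones get NULL for employees columns.
Group by departments.id and compute COUNT(e.id). COUNT(col) of an all-NULL group is 0.
  3: ids {1, 8, 12} → COUNT(e.id)=3
  7: ids {2, 4, 6, 7, 10} → COUNT(e.id)=5
  11: ids {3} → COUNT(e.id)=1
  13: ids {5, 9, 11} → COUNT(e.id)=3

277 | 3 ; 532 | 5 ; 136 | 1 ; 739 | 3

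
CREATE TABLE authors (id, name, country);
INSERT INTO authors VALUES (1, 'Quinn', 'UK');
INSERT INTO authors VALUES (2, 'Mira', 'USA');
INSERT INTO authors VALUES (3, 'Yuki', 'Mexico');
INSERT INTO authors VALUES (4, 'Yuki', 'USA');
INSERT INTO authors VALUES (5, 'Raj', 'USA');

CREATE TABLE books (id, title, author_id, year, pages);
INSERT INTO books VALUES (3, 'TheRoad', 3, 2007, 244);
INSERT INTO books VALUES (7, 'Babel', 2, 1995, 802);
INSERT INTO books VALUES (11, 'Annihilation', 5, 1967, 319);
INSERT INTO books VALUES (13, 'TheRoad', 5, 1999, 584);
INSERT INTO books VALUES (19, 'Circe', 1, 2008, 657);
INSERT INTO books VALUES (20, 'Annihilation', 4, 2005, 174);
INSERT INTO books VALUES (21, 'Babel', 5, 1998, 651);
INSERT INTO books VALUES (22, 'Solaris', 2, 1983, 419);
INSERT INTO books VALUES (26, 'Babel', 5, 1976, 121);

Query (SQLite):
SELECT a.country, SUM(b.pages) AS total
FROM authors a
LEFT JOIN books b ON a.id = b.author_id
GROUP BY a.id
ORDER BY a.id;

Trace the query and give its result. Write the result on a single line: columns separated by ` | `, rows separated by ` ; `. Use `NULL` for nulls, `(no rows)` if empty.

UK | 657 ; USA | 1221 ; Mexico | 244 ; USA | 174 ; USA | 1675

LEFT JOIN keeps every authors row; unmatched ones get NULL for books columns.
Group by authors.id and compute SUM(b.pages). SUM over an all-NULL group is NULL.
  1: ids {19} → SUM(b.pages)=657
  2: ids {7, 22} → SUM(b.pages)=1221
  3: ids {3} → SUM(b.pages)=244
  4: ids {20} → SUM(b.pages)=174
  5: ids {11, 13, 21, 26} → SUM(b.pages)=1675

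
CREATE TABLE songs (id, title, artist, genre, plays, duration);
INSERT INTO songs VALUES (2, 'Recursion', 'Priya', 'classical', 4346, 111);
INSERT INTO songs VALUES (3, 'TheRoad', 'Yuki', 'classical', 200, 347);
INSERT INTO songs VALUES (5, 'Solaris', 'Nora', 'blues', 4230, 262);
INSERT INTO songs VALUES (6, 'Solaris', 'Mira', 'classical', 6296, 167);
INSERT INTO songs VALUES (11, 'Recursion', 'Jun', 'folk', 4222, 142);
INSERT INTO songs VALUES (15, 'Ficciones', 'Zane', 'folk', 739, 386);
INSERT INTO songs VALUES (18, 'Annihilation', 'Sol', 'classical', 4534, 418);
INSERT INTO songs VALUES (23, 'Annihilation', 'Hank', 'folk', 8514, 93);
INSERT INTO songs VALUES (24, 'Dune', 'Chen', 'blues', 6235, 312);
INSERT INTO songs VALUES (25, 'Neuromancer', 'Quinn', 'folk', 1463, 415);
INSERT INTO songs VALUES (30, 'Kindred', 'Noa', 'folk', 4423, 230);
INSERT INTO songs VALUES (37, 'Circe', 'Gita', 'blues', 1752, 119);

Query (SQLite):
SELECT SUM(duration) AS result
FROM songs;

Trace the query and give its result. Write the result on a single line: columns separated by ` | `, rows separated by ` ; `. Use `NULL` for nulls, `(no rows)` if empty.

3002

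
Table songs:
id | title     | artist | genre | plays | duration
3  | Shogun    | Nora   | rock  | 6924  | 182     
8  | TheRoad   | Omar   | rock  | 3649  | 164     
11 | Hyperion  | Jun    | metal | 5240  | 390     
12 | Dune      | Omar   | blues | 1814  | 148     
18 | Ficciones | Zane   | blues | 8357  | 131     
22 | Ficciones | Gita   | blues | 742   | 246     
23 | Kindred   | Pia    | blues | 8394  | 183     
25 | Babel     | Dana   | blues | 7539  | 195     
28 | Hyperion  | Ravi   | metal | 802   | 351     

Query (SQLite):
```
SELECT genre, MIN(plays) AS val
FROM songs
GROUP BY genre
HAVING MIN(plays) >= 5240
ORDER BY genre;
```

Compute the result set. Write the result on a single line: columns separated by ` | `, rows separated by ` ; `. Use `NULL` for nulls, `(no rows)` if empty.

(no rows)

Partition songs by genre; compute MIN(plays) within each group.
HAVING: keep groups where MIN(plays) >= 5240.
  blues: ids {12, 18, 22, 23, 25} → MIN(plays)=742
  metal: ids {11, 28} → MIN(plays)=802
  rock: ids {3, 8} → MIN(plays)=3649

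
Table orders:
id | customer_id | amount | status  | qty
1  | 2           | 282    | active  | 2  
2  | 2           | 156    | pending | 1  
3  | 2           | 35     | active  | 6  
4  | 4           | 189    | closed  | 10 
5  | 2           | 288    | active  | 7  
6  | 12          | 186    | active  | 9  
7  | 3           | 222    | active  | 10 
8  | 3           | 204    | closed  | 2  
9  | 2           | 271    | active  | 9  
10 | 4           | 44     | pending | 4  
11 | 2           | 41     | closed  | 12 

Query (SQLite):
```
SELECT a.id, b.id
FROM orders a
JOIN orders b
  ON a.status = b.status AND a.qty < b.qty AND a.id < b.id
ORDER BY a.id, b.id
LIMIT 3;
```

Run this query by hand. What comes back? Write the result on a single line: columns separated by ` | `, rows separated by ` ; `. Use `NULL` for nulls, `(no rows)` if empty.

1 | 3 ; 1 | 5 ; 1 | 6

Pairs (a,b) with same status, a.qty < b.qty, a.id < b.id.
status groups: active:{1,3,5,6,7,9} closed:{4,8,11} pending:{2,10}
Ordered by (a.id, b.id); first 3.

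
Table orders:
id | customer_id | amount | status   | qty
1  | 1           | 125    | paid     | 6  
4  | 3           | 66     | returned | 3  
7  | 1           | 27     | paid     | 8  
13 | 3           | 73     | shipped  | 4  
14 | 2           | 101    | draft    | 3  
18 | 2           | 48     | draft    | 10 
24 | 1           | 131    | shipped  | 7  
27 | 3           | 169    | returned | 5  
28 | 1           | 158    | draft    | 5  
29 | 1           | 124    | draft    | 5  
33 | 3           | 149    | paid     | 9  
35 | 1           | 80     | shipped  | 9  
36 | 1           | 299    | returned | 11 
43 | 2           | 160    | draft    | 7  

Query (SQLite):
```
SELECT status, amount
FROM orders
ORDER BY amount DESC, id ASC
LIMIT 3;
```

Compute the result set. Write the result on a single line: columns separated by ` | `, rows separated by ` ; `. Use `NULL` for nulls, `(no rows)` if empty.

returned | 299 ; returned | 169 ; draft | 160

Sort by amount desc, tiebreak id asc: (299, id=36), (169, id=27), (160, id=43), (158, id=28), (149, id=33), (131, id=24) …. Take first 3.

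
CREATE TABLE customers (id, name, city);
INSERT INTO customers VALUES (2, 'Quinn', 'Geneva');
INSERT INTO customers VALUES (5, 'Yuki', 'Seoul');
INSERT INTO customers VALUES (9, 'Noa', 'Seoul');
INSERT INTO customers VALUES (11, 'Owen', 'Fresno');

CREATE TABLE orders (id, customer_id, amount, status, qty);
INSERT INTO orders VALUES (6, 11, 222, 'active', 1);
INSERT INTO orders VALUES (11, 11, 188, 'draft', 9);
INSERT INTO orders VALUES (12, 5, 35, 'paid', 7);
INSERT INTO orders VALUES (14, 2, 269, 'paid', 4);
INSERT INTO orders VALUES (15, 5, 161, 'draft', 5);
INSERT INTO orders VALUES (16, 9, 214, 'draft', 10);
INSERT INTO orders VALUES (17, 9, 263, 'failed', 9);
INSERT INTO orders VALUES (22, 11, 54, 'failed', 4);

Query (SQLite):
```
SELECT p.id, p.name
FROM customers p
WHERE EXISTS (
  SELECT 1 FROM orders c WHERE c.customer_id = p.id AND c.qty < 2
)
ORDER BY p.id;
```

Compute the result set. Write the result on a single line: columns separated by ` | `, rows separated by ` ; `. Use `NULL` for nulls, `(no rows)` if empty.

11 | Owen

For each customers row, check whether any orders with matching customer_id has qty < 2.
Keep rows where that is true.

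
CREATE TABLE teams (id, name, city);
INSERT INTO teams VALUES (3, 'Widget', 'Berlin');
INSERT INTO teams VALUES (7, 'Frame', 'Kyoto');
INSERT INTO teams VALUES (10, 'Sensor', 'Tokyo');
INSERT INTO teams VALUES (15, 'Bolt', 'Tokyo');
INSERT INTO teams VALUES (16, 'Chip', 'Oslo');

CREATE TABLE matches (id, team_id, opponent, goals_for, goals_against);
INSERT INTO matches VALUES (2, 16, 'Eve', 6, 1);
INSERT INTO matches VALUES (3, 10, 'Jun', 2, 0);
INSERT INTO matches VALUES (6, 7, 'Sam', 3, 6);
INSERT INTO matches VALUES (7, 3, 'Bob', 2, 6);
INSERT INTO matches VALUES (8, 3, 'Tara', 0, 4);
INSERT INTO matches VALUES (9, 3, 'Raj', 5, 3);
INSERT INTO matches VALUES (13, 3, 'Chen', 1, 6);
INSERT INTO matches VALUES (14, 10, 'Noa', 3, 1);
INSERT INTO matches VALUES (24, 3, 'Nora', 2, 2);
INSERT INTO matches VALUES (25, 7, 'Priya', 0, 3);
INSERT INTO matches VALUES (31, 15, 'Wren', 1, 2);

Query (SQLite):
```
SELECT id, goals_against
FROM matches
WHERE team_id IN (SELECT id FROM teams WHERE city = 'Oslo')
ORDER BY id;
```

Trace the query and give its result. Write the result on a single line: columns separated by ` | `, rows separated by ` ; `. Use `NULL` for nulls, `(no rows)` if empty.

2 | 1

Inner query: teams.id where city = 'Oslo'.
Outer: keep matches rows whose team_id is in that set.
Inner query → {16}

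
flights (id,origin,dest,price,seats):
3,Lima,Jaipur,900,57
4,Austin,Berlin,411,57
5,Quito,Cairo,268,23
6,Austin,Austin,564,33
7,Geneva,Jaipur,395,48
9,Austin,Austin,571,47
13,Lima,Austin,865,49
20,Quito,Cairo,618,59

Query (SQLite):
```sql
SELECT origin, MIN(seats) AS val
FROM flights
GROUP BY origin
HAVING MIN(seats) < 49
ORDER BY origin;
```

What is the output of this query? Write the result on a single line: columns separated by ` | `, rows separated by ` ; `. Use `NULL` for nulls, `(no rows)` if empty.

Austin | 33 ; Geneva | 48 ; Quito | 23

Partition flights by origin; compute MIN(seats) within each group.
HAVING: keep groups where MIN(seats) < 49.
  Austin: ids {4, 6, 9} → MIN(seats)=33
  Geneva: ids {7} → MIN(seats)=48
  Lima: ids {3, 13} → MIN(seats)=49
  Quito: ids {5, 20} → MIN(seats)=23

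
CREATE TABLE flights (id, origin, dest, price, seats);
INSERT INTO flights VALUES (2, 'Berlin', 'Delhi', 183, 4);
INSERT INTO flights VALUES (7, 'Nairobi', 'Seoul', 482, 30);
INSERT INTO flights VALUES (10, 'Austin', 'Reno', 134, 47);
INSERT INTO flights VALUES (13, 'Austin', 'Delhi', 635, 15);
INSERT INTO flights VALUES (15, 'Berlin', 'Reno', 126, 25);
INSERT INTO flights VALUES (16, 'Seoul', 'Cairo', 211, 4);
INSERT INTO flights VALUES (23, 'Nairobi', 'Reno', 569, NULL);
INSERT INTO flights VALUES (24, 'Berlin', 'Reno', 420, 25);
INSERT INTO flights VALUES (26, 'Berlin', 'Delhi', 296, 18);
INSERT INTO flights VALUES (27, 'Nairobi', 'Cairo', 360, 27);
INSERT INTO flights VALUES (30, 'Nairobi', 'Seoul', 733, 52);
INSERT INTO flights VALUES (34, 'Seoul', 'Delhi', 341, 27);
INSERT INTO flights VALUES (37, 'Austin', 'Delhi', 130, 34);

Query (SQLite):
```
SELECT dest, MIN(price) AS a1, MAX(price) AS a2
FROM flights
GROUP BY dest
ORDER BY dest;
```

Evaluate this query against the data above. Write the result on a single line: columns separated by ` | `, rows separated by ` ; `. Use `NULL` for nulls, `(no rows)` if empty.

Cairo | 211 | 360 ; Delhi | 130 | 635 ; Reno | 126 | 569 ; Seoul | 482 | 733

Group flights by dest.
Per group compute: MIN(price), MAX(price).
  Cairo: ids {16, 27} → MIN(price)=211, MAX(price)=360
  Delhi: ids {2, 13, 26, 34, 37} → MIN(price)=130, MAX(price)=635
  Reno: ids {10, 15, 23, 24} → MIN(price)=126, MAX(price)=569
  Seoul: ids {7, 30} → MIN(price)=482, MAX(price)=733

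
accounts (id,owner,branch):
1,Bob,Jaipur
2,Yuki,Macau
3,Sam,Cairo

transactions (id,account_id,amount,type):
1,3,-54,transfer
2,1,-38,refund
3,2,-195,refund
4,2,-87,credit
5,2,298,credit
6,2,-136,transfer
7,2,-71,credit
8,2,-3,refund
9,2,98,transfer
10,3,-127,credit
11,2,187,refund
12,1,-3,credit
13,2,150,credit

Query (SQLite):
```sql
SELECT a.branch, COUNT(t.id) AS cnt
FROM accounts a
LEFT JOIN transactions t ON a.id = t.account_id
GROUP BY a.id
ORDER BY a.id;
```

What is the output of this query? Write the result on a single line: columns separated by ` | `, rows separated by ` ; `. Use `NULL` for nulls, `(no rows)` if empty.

LEFT JOIN keeps every accounts row; unmatched ones get NULL for transactions columns.
Group by accounts.id and compute COUNT(t.id). COUNT(col) of an all-NULL group is 0.
  1: ids {2, 12} → COUNT(t.id)=2
  2: ids {3, 4, 5, 6, 7, 8, 9, 11, 13} → COUNT(t.id)=9
  3: ids {1, 10} → COUNT(t.id)=2

Jaipur | 2 ; Macau | 9 ; Cairo | 2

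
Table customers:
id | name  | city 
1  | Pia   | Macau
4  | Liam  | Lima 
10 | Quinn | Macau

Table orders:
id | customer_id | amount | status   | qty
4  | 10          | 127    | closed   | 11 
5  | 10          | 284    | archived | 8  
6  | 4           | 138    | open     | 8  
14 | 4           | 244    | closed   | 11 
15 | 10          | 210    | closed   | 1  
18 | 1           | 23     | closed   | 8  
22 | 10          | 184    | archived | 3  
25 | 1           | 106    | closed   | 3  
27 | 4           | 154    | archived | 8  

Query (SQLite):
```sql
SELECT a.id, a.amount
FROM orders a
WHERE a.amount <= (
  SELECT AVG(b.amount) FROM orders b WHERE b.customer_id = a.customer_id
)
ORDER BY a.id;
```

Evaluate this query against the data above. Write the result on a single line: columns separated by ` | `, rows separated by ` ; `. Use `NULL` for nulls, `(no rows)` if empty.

4 | 127 ; 6 | 138 ; 18 | 23 ; 22 | 184 ; 27 | 154

For each orders row a, compute AVG(amount) over rows sharing a.customer_id.
Keep row a if a.amount <= that per-group AVG.
  customer_id=1: AVG(amount) = 64.5
  customer_id=4: AVG(amount) = 178.666667
  customer_id=10: AVG(amount) = 201.25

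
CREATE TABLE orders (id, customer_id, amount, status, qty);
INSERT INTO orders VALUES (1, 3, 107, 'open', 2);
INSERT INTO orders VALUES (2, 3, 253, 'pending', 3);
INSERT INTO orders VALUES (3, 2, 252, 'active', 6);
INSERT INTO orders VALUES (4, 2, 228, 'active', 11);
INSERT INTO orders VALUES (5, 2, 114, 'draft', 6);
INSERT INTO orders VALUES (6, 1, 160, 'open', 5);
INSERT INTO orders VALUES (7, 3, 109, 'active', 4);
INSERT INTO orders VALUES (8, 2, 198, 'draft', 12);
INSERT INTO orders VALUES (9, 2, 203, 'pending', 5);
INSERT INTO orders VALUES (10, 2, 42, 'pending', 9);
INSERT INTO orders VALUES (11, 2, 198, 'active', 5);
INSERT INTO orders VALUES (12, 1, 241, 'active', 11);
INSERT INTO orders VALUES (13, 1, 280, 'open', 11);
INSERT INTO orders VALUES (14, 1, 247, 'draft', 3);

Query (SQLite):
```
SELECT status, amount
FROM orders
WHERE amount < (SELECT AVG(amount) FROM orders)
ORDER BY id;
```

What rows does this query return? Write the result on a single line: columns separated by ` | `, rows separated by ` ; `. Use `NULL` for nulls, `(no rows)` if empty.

Scalar subquery: AVG(amount) over all orders rows = 188.0.
Keep rows where amount < that value.

open | 107 ; draft | 114 ; open | 160 ; active | 109 ; pending | 42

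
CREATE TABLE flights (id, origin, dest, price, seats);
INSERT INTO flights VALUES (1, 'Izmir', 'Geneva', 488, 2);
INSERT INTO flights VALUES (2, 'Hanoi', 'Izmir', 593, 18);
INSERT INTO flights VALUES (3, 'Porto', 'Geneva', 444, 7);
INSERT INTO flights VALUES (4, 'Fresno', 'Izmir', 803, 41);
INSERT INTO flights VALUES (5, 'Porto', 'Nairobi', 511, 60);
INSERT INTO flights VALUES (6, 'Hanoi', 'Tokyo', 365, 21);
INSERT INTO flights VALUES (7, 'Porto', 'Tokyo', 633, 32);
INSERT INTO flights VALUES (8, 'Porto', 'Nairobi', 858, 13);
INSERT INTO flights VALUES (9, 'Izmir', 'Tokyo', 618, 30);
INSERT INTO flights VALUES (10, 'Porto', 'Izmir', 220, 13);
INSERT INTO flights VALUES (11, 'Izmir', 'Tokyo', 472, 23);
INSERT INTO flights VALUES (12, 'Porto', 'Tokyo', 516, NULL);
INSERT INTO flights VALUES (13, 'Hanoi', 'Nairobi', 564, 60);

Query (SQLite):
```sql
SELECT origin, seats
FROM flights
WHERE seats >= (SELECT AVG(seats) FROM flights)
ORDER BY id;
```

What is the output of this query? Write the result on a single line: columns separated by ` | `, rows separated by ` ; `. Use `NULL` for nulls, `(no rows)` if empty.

Scalar subquery: AVG(seats) over all flights rows = 26.666667 (≈; comparison uses full precision).
Keep rows where seats >= that value.

Fresno | 41 ; Porto | 60 ; Porto | 32 ; Izmir | 30 ; Hanoi | 60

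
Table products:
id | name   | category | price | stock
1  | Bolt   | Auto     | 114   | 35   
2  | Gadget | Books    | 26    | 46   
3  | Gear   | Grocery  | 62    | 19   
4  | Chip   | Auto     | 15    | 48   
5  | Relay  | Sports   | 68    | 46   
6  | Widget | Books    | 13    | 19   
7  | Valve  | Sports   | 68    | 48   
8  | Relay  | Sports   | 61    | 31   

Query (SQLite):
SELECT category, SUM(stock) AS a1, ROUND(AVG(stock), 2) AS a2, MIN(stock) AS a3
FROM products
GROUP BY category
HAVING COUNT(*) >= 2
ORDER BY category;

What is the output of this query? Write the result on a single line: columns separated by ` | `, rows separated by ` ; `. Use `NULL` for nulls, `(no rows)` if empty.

Group products by category.
Per group compute: SUM(stock), ROUND(AVG(stock), 2), MIN(stock).
HAVING: drop groups with fewer than 2 rows.
  Auto: ids {1, 4} → SUM(stock)=83, ROUND(AVG(stock), 2)=41.5, MIN(stock)=35
  Books: ids {2, 6} → SUM(stock)=65, ROUND(AVG(stock), 2)=32.5, MIN(stock)=19
  Grocery: ids {3} → SUM(stock)=19, ROUND(AVG(stock), 2)=19, MIN(stock)=19
  Sports: ids {5, 7, 8} → SUM(stock)=125, ROUND(AVG(stock), 2)=41.67, MIN(stock)=31

Auto | 83 | 41.5 | 35 ; Books | 65 | 32.5 | 19 ; Sports | 125 | 41.67 | 31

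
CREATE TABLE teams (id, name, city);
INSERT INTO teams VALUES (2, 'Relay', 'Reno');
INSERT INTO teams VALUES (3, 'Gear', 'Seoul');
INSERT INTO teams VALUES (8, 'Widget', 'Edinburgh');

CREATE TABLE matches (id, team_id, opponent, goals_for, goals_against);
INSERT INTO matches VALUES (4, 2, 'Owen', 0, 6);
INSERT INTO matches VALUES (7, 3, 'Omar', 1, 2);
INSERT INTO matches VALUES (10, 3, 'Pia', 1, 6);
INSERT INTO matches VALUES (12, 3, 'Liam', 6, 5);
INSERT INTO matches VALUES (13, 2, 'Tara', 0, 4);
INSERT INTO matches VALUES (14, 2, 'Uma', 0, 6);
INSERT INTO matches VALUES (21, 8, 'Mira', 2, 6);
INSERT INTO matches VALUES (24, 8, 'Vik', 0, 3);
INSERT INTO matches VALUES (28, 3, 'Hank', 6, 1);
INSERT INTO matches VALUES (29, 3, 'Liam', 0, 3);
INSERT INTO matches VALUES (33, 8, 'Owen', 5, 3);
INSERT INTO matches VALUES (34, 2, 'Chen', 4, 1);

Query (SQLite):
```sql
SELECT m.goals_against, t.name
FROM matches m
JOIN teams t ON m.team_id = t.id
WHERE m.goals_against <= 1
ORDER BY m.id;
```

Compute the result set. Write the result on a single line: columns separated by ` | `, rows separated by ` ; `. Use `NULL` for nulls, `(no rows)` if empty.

1 | Gear ; 1 | Relay

Each matches row matches the teams row where team_id = teams.id.
Then keep rows with m.goals_against <= 1.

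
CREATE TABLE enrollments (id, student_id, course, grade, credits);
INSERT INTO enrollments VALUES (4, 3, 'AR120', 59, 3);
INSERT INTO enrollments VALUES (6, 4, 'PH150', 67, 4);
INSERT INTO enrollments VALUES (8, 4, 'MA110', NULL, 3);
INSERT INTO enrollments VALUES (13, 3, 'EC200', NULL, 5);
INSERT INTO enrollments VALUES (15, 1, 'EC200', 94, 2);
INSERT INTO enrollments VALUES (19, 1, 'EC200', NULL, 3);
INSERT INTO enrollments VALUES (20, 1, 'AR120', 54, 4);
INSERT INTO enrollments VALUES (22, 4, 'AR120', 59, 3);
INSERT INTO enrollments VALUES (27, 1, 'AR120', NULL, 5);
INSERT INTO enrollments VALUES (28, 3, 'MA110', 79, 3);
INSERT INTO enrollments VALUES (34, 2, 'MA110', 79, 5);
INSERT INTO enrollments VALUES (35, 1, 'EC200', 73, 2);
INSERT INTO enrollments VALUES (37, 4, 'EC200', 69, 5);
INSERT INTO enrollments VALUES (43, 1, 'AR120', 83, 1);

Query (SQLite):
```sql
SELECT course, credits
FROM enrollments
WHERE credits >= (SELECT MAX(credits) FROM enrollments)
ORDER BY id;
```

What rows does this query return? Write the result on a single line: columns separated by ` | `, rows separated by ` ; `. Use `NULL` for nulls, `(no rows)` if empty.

Scalar subquery: MAX(credits) over all enrollments rows = 5.
Keep rows where credits >= that value.

EC200 | 5 ; AR120 | 5 ; MA110 | 5 ; EC200 | 5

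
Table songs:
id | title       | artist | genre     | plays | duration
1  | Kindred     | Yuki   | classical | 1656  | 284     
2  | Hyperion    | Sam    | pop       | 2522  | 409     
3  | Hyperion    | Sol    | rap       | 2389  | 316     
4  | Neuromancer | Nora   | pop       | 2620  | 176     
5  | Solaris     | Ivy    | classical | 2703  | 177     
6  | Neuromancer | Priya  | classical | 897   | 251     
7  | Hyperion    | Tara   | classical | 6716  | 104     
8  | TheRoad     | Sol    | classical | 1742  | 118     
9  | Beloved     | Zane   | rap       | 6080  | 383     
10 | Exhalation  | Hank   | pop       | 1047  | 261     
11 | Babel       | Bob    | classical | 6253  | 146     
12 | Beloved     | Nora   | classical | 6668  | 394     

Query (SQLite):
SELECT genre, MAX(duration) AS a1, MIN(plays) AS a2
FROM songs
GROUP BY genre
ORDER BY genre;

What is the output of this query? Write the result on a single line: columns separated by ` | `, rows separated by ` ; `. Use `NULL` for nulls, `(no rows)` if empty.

classical | 394 | 897 ; pop | 409 | 1047 ; rap | 383 | 2389

Group songs by genre.
Per group compute: MAX(duration), MIN(plays).
  classical: ids {1, 5, 6, 7, 8, 11, 12} → MAX(duration)=394, MIN(plays)=897
  pop: ids {2, 4, 10} → MAX(duration)=409, MIN(plays)=1047
  rap: ids {3, 9} → MAX(duration)=383, MIN(plays)=2389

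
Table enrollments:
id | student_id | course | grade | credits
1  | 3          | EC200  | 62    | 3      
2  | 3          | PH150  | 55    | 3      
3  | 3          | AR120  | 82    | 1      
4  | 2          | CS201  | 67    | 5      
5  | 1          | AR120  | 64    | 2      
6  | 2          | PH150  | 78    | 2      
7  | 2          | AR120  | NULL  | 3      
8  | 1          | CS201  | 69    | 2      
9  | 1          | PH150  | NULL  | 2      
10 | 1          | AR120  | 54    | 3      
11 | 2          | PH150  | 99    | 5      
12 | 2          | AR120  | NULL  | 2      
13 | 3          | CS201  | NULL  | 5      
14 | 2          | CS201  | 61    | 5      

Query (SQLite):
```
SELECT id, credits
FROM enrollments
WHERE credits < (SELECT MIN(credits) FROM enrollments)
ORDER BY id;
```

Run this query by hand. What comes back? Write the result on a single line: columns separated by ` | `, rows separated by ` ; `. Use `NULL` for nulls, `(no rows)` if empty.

(no rows)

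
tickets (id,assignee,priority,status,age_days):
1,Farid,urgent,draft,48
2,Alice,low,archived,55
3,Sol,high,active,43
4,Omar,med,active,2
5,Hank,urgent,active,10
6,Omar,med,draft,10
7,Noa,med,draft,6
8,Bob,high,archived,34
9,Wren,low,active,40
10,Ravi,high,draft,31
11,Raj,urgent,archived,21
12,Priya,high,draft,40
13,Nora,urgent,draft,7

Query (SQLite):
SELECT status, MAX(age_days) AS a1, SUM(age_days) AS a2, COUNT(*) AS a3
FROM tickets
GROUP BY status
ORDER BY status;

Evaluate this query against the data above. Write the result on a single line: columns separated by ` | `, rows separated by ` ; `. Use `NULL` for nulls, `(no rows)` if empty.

active | 43 | 95 | 4 ; archived | 55 | 110 | 3 ; draft | 48 | 142 | 6

Group tickets by status.
Per group compute: MAX(age_days), SUM(age_days), COUNT(*).
  active: ids {3, 4, 5, 9} → MAX(age_days)=43, SUM(age_days)=95, COUNT(*)=4
  archived: ids {2, 8, 11} → MAX(age_days)=55, SUM(age_days)=110, COUNT(*)=3
  draft: ids {1, 6, 7, 10, 12, 13} → MAX(age_days)=48, SUM(age_days)=142, COUNT(*)=6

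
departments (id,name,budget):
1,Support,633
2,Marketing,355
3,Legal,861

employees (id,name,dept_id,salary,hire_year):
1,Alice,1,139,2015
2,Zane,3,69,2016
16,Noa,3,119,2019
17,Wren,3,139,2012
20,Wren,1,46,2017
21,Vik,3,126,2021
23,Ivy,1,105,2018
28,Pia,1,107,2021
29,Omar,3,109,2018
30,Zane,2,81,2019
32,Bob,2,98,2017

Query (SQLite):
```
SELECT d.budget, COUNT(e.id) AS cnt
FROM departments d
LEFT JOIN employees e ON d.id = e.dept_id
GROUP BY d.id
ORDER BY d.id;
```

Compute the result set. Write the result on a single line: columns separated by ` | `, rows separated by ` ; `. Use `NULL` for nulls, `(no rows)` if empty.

633 | 4 ; 355 | 2 ; 861 | 5

LEFT JOIN keeps every departments row; unmatched ones get NULL for employees columns.
Group by departments.id and compute COUNT(e.id). COUNT(col) of an all-NULL group is 0.
  1: ids {1, 20, 23, 28} → COUNT(e.id)=4
  2: ids {30, 32} → COUNT(e.id)=2
  3: ids {2, 16, 17, 21, 29} → COUNT(e.id)=5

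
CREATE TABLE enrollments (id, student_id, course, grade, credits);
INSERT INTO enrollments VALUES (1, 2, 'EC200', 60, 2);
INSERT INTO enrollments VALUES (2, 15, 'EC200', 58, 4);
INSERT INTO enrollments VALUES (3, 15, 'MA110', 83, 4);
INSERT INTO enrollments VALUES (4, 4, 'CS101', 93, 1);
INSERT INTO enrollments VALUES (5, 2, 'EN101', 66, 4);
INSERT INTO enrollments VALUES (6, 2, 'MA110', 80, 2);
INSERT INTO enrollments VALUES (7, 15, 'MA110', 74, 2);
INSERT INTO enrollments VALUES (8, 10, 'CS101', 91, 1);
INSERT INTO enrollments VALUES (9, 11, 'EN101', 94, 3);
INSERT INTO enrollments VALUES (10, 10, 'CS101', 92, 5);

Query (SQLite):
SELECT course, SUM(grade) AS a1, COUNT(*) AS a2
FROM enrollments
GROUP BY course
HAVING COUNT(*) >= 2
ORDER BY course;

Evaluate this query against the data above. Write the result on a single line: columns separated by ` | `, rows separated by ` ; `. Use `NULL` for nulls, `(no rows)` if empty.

CS101 | 276 | 3 ; EC200 | 118 | 2 ; EN101 | 160 | 2 ; MA110 | 237 | 3

Group enrollments by course.
Per group compute: SUM(grade), COUNT(*).
HAVING: drop groups with fewer than 2 rows.
  CS101: ids {4, 8, 10} → SUM(grade)=276, COUNT(*)=3
  EC200: ids {1, 2} → SUM(grade)=118, COUNT(*)=2
  EN101: ids {5, 9} → SUM(grade)=160, COUNT(*)=2
  MA110: ids {3, 6, 7} → SUM(grade)=237, COUNT(*)=3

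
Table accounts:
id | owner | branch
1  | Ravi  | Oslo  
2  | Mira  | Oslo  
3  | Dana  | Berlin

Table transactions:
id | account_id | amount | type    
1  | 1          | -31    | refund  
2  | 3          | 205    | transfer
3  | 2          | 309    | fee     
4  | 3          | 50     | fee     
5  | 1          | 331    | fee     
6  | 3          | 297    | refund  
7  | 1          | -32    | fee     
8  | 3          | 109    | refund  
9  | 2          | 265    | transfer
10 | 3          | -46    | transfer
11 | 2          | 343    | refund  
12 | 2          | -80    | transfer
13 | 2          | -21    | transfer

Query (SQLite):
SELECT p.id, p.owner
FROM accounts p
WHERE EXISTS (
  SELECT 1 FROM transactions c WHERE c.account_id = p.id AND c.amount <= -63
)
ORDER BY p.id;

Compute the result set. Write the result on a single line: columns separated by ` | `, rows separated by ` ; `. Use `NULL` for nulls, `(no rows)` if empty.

For each accounts row, check whether any transactions with matching account_id has amount <= -63.
Keep rows where that is true.

2 | Mira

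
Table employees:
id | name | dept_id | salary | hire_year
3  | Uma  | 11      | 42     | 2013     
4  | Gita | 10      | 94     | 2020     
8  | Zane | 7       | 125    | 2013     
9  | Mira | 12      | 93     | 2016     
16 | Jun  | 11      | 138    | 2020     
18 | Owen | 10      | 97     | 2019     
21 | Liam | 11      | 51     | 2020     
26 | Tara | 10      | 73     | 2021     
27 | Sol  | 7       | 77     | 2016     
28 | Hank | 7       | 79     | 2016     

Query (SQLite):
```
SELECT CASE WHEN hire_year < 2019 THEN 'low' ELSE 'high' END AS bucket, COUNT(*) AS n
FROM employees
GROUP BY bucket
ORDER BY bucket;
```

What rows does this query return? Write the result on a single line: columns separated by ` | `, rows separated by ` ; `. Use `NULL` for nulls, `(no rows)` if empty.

Bucket rows by hire_year < 2019 → 'low' else 'high'; count each bucket.

high | 5 ; low | 5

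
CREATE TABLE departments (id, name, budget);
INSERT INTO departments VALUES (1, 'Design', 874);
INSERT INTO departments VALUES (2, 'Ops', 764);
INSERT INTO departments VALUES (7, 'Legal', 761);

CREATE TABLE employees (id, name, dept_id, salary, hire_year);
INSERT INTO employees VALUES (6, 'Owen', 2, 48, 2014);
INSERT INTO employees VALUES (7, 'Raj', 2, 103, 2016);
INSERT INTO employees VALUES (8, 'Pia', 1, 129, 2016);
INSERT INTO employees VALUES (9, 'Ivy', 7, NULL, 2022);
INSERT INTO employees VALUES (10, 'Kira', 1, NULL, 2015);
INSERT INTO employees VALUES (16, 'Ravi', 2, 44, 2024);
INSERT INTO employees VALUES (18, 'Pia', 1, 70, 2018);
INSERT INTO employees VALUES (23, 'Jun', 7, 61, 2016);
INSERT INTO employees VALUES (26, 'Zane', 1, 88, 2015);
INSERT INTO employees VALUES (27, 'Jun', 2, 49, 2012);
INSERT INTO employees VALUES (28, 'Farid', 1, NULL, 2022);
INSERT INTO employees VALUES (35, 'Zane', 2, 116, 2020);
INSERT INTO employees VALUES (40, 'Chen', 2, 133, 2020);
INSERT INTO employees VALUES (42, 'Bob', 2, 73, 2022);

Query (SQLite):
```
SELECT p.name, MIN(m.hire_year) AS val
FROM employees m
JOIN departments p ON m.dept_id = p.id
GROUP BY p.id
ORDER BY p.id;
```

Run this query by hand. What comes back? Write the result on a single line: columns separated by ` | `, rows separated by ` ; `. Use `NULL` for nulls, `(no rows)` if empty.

Join each employees row to its departments via dept_id.
Group joined rows by departments.id; compute MIN(m.hire_year) per group.
  1: ids {8, 10, 18, 26, 28} → MIN(m.hire_year)=2015
  2: ids {6, 7, 16, 27, 35, 40, 42} → MIN(m.hire_year)=2012
  7: ids {9, 23} → MIN(m.hire_year)=2016

Design | 2015 ; Ops | 2012 ; Legal | 2016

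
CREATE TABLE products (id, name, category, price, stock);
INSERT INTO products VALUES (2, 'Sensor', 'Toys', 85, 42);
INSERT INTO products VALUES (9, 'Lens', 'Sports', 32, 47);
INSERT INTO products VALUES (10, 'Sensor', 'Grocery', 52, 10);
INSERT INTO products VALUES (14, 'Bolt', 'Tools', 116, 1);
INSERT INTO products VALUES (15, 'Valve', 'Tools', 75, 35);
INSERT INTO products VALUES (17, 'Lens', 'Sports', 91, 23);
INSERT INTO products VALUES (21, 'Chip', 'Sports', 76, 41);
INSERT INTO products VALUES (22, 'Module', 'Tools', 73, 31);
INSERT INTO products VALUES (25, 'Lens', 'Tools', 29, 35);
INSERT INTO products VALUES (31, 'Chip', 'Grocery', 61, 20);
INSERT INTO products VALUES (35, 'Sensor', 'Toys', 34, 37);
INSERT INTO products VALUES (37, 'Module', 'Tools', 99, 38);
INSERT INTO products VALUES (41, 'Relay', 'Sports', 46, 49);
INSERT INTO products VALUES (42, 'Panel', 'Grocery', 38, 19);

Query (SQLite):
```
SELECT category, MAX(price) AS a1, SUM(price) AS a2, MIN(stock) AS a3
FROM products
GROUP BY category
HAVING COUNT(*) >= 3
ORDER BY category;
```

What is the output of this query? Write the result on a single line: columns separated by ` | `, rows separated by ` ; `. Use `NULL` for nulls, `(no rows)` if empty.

Group products by category.
Per group compute: MAX(price), SUM(price), MIN(stock).
HAVING: drop groups with fewer than 3 rows.
  Grocery: ids {10, 31, 42} → MAX(price)=61, SUM(price)=151, MIN(stock)=10
  Sports: ids {9, 17, 21, 41} → MAX(price)=91, SUM(price)=245, MIN(stock)=23
  Tools: ids {14, 15, 22, 25, 37} → MAX(price)=116, SUM(price)=392, MIN(stock)=1
  Toys: ids {2, 35} → MAX(price)=85, SUM(price)=119, MIN(stock)=37

Grocery | 61 | 151 | 10 ; Sports | 91 | 245 | 23 ; Tools | 116 | 392 | 1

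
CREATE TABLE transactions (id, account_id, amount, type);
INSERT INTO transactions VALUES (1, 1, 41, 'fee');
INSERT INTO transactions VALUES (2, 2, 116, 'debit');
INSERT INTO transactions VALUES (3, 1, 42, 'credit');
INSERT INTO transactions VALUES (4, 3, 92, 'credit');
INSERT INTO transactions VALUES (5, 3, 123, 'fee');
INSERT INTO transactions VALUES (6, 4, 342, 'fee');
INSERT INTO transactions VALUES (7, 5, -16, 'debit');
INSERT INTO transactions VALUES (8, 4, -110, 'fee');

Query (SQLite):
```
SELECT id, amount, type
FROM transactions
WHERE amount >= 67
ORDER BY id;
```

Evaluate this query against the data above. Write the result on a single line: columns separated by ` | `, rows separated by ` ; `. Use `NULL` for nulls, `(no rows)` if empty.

2 | 116 | debit ; 4 | 92 | credit ; 5 | 123 | fee ; 6 | 342 | fee

amount >= 67: ids {2, 4, 5, 6}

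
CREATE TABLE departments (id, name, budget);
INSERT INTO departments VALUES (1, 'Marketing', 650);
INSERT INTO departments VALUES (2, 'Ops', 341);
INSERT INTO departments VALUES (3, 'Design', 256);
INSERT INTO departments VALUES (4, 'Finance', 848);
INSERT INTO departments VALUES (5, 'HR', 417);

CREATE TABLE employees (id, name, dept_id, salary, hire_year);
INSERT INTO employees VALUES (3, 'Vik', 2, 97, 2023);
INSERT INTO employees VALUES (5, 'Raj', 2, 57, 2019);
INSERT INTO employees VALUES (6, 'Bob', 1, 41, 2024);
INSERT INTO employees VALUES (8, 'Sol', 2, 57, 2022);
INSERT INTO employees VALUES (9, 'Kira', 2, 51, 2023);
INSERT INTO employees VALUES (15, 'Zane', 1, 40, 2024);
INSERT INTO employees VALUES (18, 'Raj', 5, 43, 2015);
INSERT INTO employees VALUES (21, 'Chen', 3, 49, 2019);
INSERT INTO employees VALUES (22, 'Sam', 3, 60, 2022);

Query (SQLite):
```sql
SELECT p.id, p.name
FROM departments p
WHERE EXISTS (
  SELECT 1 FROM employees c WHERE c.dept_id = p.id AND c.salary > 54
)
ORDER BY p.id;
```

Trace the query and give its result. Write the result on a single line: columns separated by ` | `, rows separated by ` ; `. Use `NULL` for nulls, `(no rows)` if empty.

2 | Ops ; 3 | Design

For each departments row, check whether any employees with matching dept_id has salary > 54.
Keep rows where that is true.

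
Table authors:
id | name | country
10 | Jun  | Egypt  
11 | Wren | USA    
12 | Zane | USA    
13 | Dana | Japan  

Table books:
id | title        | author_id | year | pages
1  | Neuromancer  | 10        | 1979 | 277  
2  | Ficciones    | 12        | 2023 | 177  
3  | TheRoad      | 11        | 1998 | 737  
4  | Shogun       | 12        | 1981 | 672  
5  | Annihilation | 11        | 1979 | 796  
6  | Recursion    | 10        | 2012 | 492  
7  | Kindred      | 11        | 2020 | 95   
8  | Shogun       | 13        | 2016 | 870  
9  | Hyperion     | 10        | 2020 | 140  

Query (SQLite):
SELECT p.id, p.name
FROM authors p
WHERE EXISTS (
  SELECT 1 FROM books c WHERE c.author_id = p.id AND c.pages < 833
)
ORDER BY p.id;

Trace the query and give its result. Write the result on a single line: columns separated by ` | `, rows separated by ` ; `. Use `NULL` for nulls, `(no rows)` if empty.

For each authors row, check whether any books with matching author_id has pages < 833.
Keep rows where that is true.

10 | Jun ; 11 | Wren ; 12 | Zane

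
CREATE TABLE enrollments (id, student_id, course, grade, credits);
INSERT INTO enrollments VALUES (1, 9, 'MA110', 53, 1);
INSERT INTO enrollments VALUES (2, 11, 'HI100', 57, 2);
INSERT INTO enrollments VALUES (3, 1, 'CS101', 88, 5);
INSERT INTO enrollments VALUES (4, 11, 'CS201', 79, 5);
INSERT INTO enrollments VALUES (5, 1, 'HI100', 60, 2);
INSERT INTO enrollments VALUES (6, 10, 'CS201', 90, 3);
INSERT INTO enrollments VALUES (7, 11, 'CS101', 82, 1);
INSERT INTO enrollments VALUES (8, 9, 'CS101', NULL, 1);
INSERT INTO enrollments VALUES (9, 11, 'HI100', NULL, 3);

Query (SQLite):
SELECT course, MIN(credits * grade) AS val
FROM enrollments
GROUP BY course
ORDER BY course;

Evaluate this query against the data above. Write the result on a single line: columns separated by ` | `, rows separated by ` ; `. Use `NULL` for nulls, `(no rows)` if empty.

CS101 | 82 ; CS201 | 270 ; HI100 | 114 ; MA110 | 53

For each row compute credits * grade.
Group by course; take MIN of the expression per group.
  CS101: ids {3, 7, 8} → MIN(credits * grade)=82
  CS201: ids {4, 6} → MIN(credits * grade)=270
  HI100: ids {2, 5, 9} → MIN(credits * grade)=114
  MA110: ids {1} → MIN(credits * grade)=53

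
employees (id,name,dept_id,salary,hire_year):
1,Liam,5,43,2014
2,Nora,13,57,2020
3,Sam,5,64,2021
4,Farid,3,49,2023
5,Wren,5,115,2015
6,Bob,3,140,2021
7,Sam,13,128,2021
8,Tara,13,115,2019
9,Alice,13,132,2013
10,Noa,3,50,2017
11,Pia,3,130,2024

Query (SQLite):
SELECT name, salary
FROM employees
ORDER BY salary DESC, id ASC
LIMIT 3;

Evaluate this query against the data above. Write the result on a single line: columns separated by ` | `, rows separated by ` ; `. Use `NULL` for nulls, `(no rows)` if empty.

Bob | 140 ; Alice | 132 ; Pia | 130

Sort by salary desc, tiebreak id asc: (140, id=6), (132, id=9), (130, id=11), (128, id=7), (115, id=5), (115, id=8) …. Take first 3.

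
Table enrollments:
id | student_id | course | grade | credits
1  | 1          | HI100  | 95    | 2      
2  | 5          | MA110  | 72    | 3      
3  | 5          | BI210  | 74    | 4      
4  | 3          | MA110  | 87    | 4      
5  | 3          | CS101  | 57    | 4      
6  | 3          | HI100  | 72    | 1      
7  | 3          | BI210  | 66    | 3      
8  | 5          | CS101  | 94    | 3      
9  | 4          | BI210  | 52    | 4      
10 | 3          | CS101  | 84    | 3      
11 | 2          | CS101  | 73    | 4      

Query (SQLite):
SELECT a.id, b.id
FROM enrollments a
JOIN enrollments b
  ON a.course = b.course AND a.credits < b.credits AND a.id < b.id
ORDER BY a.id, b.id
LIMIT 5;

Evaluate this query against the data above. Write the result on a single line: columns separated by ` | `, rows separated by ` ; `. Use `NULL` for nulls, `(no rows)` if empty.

Pairs (a,b) with same course, a.credits < b.credits, a.id < b.id.
course groups: BI210:{3,7,9} CS101:{5,8,10,11} HI100:{1,6} MA110:{2,4}
Ordered by (a.id, b.id); first 5.

2 | 4 ; 7 | 9 ; 8 | 11 ; 10 | 11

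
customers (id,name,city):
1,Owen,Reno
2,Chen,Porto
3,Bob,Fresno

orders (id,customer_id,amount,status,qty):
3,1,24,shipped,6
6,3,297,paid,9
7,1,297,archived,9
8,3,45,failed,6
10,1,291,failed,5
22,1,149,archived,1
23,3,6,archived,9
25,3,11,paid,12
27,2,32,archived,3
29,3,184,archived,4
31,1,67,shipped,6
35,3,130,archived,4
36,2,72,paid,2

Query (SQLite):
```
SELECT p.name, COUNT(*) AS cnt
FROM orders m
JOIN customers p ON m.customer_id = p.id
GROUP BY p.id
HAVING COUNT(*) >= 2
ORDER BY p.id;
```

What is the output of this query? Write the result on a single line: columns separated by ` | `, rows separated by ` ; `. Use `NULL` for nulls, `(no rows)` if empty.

Join each orders row to its customers via customer_id.
Group joined rows by customers.id; compute COUNT(*) per group.
HAVING: keep groups with count ≥ 2.
  1: ids {3, 7, 10, 22, 31} → COUNT(*)=5
  2: ids {27, 36} → COUNT(*)=2
  3: ids {6, 8, 23, 25, 29, 35} → COUNT(*)=6

Owen | 5 ; Chen | 2 ; Bob | 6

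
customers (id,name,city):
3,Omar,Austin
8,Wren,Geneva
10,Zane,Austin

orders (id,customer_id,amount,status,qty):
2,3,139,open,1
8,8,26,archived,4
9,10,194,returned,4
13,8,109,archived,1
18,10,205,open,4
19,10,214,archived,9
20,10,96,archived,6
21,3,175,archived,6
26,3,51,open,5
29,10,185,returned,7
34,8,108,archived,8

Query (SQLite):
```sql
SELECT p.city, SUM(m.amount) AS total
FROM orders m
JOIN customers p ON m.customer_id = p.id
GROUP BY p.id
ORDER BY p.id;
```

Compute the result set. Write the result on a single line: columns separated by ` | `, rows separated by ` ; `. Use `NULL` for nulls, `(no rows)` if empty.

Austin | 365 ; Geneva | 243 ; Austin | 894

Join each orders row to its customers via customer_id.
Group joined rows by customers.id; compute SUM(m.amount) per group.
  3: ids {2, 21, 26} → SUM(m.amount)=365
  8: ids {8, 13, 34} → SUM(m.amount)=243
  10: ids {9, 18, 19, 20, 29} → SUM(m.amount)=894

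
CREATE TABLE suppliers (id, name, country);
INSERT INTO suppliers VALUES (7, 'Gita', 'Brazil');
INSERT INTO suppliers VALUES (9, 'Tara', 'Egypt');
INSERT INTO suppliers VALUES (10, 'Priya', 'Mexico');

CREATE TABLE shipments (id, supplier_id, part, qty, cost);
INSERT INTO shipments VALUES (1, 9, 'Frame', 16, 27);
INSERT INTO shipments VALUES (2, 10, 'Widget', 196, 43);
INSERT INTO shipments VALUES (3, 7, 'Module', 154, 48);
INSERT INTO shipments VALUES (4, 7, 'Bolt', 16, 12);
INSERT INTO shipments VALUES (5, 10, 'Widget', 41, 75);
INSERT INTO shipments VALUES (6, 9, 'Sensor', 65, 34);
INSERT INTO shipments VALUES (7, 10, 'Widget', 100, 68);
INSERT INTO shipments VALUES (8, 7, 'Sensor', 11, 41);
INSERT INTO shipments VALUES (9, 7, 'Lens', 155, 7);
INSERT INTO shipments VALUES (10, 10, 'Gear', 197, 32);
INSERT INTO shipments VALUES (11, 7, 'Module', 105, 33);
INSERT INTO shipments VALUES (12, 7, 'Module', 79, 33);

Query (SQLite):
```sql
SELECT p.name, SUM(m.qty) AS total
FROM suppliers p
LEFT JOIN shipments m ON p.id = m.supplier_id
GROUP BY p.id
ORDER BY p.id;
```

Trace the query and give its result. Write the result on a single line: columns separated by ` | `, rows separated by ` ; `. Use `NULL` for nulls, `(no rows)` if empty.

LEFT JOIN keeps every suppliers row; unmatched ones get NULL for shipments columns.
Group by suppliers.id and compute SUM(m.qty). SUM over an all-NULL group is NULL.
  7: ids {3, 4, 8, 9, 11, 12} → SUM(m.qty)=520
  9: ids {1, 6} → SUM(m.qty)=81
  10: ids {2, 5, 7, 10} → SUM(m.qty)=534

Gita | 520 ; Tara | 81 ; Priya | 534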